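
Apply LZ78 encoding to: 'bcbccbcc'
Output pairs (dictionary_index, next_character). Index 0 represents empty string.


LZ78 encoding steps:
Dictionary: {0: ''}
Step 1: w='' (idx 0), next='b' -> output (0, 'b'), add 'b' as idx 1
Step 2: w='' (idx 0), next='c' -> output (0, 'c'), add 'c' as idx 2
Step 3: w='b' (idx 1), next='c' -> output (1, 'c'), add 'bc' as idx 3
Step 4: w='c' (idx 2), next='b' -> output (2, 'b'), add 'cb' as idx 4
Step 5: w='c' (idx 2), next='c' -> output (2, 'c'), add 'cc' as idx 5


Encoded: [(0, 'b'), (0, 'c'), (1, 'c'), (2, 'b'), (2, 'c')]


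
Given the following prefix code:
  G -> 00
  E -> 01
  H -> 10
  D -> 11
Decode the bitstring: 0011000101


Decoding step by step:
Bits 00 -> G
Bits 11 -> D
Bits 00 -> G
Bits 01 -> E
Bits 01 -> E


Decoded message: GDGEE


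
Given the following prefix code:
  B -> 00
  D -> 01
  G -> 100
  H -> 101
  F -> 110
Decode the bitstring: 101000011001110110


Decoding step by step:
Bits 101 -> H
Bits 00 -> B
Bits 00 -> B
Bits 110 -> F
Bits 01 -> D
Bits 110 -> F
Bits 110 -> F


Decoded message: HBBFDFF


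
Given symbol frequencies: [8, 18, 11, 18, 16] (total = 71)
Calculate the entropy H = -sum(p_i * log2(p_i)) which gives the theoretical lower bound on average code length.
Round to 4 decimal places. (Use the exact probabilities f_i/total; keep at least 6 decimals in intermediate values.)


Per-symbol terms -p_i * log2(p_i) with p_i = f_i/71:
  p = 8/71 = 0.112676: log2(p) = -3.149747, -p*log2(p) = 0.354901
  p = 18/71 = 0.253521: log2(p) = -1.979822, -p*log2(p) = 0.501927
  p = 11/71 = 0.154930: log2(p) = -2.690316, -p*log2(p) = 0.416809
  p = 18/71 = 0.253521: log2(p) = -1.979822, -p*log2(p) = 0.501927
  p = 16/71 = 0.225352: log2(p) = -2.149747, -p*log2(p) = 0.484450
H = 0.354901 + 0.501927 + 0.416809 + 0.501927 + 0.484450 = 2.260014

H = 2.26 bits/symbol


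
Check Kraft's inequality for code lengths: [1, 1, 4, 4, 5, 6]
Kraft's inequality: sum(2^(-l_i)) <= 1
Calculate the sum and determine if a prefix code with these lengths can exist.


Sum = 2^(-1) + 2^(-1) + 2^(-4) + 2^(-4) + 2^(-5) + 2^(-6)
    = 0.5 + 0.5 + 0.0625 + 0.0625 + 0.03125 + 0.015625
    = 75/64 = 1.171875
Since 1.171875 > 1, Kraft's inequality is NOT satisfied.
A prefix code with these lengths CANNOT exist.

Kraft sum = 1.171875. Not satisfied.


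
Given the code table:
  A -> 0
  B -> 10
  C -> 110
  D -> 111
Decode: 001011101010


Decoding:
0 -> A
0 -> A
10 -> B
111 -> D
0 -> A
10 -> B
10 -> B


Result: AABDABB


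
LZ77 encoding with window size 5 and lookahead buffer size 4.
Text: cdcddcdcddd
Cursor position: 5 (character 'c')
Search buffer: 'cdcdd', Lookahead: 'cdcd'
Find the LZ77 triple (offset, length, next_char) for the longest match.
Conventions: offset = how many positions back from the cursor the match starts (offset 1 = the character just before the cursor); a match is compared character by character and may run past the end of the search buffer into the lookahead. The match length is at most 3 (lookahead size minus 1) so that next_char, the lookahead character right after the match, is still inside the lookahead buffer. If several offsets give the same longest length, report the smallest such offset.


Try each offset into the search buffer:
  offset=1 (pos 4, char 'd'): match length 0
  offset=2 (pos 3, char 'd'): match length 0
  offset=3 (pos 2, char 'c'): match length 2
  offset=4 (pos 1, char 'd'): match length 0
  offset=5 (pos 0, char 'c'): match length 3
Longest match has length 3 at offset 5.
next_char = character at position 5 + 3 = 8 -> 'd'

Best match: offset=5, length=3 (matching 'cdc' starting at position 0)
LZ77 triple: (5, 3, 'd')


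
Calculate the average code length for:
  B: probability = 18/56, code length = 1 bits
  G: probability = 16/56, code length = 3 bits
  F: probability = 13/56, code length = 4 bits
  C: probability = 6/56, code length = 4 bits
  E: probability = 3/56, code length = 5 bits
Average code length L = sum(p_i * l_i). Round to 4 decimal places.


Weighted contributions p_i * l_i:
  B: (18/56) * 1 = 18/56
  G: (16/56) * 3 = 48/56
  F: (13/56) * 4 = 52/56
  C: (6/56) * 4 = 24/56
  E: (3/56) * 5 = 15/56
Sum = (18 + 48 + 52 + 24 + 15)/56 = 157/56

L = 157/56 = 2.8036 bits/symbol


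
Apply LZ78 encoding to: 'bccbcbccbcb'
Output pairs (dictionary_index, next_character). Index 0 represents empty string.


LZ78 encoding steps:
Dictionary: {0: ''}
Step 1: w='' (idx 0), next='b' -> output (0, 'b'), add 'b' as idx 1
Step 2: w='' (idx 0), next='c' -> output (0, 'c'), add 'c' as idx 2
Step 3: w='c' (idx 2), next='b' -> output (2, 'b'), add 'cb' as idx 3
Step 4: w='cb' (idx 3), next='c' -> output (3, 'c'), add 'cbc' as idx 4
Step 5: w='cbc' (idx 4), next='b' -> output (4, 'b'), add 'cbcb' as idx 5


Encoded: [(0, 'b'), (0, 'c'), (2, 'b'), (3, 'c'), (4, 'b')]


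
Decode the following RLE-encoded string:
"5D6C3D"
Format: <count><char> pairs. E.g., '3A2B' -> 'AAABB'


Expanding each <count><char> pair:
  5D -> 'DDDDD'
  6C -> 'CCCCCC'
  3D -> 'DDD'

Decoded = DDDDDCCCCCCDDD


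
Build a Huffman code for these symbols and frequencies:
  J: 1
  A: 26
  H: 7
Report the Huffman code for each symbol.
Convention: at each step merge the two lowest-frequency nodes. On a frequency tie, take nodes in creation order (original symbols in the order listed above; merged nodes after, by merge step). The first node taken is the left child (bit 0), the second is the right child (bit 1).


Huffman tree construction:
Step 1: Merge J(1) + H(7) = 8
Step 2: Merge (J+H)(8) + A(26) = 34
Read each symbol's code off the tree from the root (left child = 0, right child = 1).

Codes:
  J: 00 (length 2)
  A: 1 (length 1)
  H: 01 (length 2)
Average code length: 42/34 = 1.2353 bits/symbol


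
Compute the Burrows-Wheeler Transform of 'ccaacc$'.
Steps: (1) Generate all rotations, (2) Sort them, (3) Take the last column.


Rotations (sorted):
  0: $ccaacc -> last char: c
  1: aacc$cc -> last char: c
  2: acc$cca -> last char: a
  3: c$ccaac -> last char: c
  4: caacc$c -> last char: c
  5: cc$ccaa -> last char: a
  6: ccaacc$ -> last char: $


BWT = ccacca$


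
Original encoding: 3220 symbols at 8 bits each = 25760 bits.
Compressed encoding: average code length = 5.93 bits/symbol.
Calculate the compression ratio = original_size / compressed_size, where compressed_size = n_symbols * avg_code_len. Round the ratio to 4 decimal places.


original_size = n_symbols * orig_bits = 3220 * 8 = 25760 bits
compressed_size = n_symbols * avg_code_len = 3220 * 5.93 = 19094.6 bits
ratio = original_size / compressed_size = 25760 / 19094.6 = 1.3491

Compression ratio = 1.3491


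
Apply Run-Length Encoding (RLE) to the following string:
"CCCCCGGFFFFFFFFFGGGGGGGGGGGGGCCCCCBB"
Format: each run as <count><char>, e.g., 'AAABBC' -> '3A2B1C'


Scanning runs left to right:
  i=0: run of 'C' x 5 -> '5C'
  i=5: run of 'G' x 2 -> '2G'
  i=7: run of 'F' x 9 -> '9F'
  i=16: run of 'G' x 13 -> '13G'
  i=29: run of 'C' x 5 -> '5C'
  i=34: run of 'B' x 2 -> '2B'

RLE = 5C2G9F13G5C2B


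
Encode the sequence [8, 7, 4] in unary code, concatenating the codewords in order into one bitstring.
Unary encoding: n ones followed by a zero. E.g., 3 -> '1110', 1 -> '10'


Encode each number as n ones followed by a terminating 0:
  8 -> 111111110 (9 bits)
  7 -> 11111110 (8 bits)
  4 -> 11110 (5 bits)
Total length = 9 + 8 + 5 = 22 bits.

Unary([8, 7, 4]) = 1111111101111111011110 (22 bits)


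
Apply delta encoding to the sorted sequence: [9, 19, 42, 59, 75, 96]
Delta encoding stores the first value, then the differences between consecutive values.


First value: 9
Deltas:
  19 - 9 = 10
  42 - 19 = 23
  59 - 42 = 17
  75 - 59 = 16
  96 - 75 = 21


Delta encoded: [9, 10, 23, 17, 16, 21]


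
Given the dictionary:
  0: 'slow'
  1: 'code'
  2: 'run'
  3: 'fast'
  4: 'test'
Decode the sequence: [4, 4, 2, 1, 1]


Look up each index in the dictionary:
  4 -> 'test'
  4 -> 'test'
  2 -> 'run'
  1 -> 'code'
  1 -> 'code'

Decoded: "test test run code code"


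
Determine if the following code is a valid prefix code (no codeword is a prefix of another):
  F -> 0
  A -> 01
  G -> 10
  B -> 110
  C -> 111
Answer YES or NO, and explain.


Checking each pair (does one codeword prefix another?):
  F='0' vs A='01': prefix -- VIOLATION

NO -- this is NOT a valid prefix code. F (0) is a prefix of A (01).


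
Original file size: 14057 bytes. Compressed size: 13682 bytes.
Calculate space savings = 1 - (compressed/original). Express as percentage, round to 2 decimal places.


ratio = compressed/original = 13682/14057 = 0.973323
savings = 1 - ratio = 1 - 0.973323 = 0.026677
as a percentage: 0.026677 * 100 = 2.67%

Space savings = 1 - 13682/14057 = 2.67%


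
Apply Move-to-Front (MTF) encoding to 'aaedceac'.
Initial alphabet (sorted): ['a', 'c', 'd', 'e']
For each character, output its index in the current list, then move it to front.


MTF encoding:
'a': index 0 in ['a', 'c', 'd', 'e'] -> ['a', 'c', 'd', 'e']
'a': index 0 in ['a', 'c', 'd', 'e'] -> ['a', 'c', 'd', 'e']
'e': index 3 in ['a', 'c', 'd', 'e'] -> ['e', 'a', 'c', 'd']
'd': index 3 in ['e', 'a', 'c', 'd'] -> ['d', 'e', 'a', 'c']
'c': index 3 in ['d', 'e', 'a', 'c'] -> ['c', 'd', 'e', 'a']
'e': index 2 in ['c', 'd', 'e', 'a'] -> ['e', 'c', 'd', 'a']
'a': index 3 in ['e', 'c', 'd', 'a'] -> ['a', 'e', 'c', 'd']
'c': index 2 in ['a', 'e', 'c', 'd'] -> ['c', 'a', 'e', 'd']


Output: [0, 0, 3, 3, 3, 2, 3, 2]


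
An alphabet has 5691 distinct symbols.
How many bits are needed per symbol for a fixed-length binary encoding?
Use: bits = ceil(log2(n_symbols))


log2(5691) = 12.4745
Bracket: 2^12 = 4096 < 5691 <= 2^13 = 8192
So ceil(log2(5691)) = 13

bits = ceil(log2(5691)) = ceil(12.4745) = 13 bits


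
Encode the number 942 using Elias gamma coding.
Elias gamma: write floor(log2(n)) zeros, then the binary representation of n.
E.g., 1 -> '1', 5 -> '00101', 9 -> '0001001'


num_bits = floor(log2(942)) + 1 = 10
leading_zeros = num_bits - 1 = 9
binary(942) = 1110101110

Elias gamma(942) = '000000000' + '1110101110' = 0000000001110101110 (19 bits)


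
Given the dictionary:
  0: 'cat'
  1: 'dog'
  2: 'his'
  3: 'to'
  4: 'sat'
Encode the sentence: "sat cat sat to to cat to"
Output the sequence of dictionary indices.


Look up each word in the dictionary:
  'sat' -> 4
  'cat' -> 0
  'sat' -> 4
  'to' -> 3
  'to' -> 3
  'cat' -> 0
  'to' -> 3

Encoded: [4, 0, 4, 3, 3, 0, 3]


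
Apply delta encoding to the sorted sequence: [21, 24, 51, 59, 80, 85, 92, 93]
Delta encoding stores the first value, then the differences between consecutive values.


First value: 21
Deltas:
  24 - 21 = 3
  51 - 24 = 27
  59 - 51 = 8
  80 - 59 = 21
  85 - 80 = 5
  92 - 85 = 7
  93 - 92 = 1


Delta encoded: [21, 3, 27, 8, 21, 5, 7, 1]


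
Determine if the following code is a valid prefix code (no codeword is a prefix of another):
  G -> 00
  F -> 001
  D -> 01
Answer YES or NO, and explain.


Checking each pair (does one codeword prefix another?):
  G='00' vs F='001': prefix -- VIOLATION

NO -- this is NOT a valid prefix code. G (00) is a prefix of F (001).


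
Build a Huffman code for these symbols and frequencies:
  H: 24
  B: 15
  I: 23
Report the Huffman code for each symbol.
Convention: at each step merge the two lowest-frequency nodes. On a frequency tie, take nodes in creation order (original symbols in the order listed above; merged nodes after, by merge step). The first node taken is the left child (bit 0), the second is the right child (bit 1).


Huffman tree construction:
Step 1: Merge B(15) + I(23) = 38
Step 2: Merge H(24) + (B+I)(38) = 62
Read each symbol's code off the tree from the root (left child = 0, right child = 1).

Codes:
  H: 0 (length 1)
  B: 10 (length 2)
  I: 11 (length 2)
Average code length: 100/62 = 1.6129 bits/symbol


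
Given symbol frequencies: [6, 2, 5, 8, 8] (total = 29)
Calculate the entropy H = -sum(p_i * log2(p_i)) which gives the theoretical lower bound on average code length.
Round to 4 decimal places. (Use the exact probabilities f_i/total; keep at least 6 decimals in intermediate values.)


Per-symbol terms -p_i * log2(p_i) with p_i = f_i/29:
  p = 6/29 = 0.206897: log2(p) = -2.273018, -p*log2(p) = 0.470280
  p = 2/29 = 0.068966: log2(p) = -3.857981, -p*log2(p) = 0.266068
  p = 5/29 = 0.172414: log2(p) = -2.536053, -p*log2(p) = 0.437251
  p = 8/29 = 0.275862: log2(p) = -1.857981, -p*log2(p) = 0.512546
  p = 8/29 = 0.275862: log2(p) = -1.857981, -p*log2(p) = 0.512546
H = 0.470280 + 0.266068 + 0.437251 + 0.512546 + 0.512546 = 2.198691

H = 2.1987 bits/symbol


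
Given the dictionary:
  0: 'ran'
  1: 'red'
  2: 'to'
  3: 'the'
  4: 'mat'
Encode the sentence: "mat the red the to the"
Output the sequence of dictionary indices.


Look up each word in the dictionary:
  'mat' -> 4
  'the' -> 3
  'red' -> 1
  'the' -> 3
  'to' -> 2
  'the' -> 3

Encoded: [4, 3, 1, 3, 2, 3]


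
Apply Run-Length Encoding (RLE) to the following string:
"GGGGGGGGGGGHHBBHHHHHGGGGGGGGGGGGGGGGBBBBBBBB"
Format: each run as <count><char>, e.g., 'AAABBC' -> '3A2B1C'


Scanning runs left to right:
  i=0: run of 'G' x 11 -> '11G'
  i=11: run of 'H' x 2 -> '2H'
  i=13: run of 'B' x 2 -> '2B'
  i=15: run of 'H' x 5 -> '5H'
  i=20: run of 'G' x 16 -> '16G'
  i=36: run of 'B' x 8 -> '8B'

RLE = 11G2H2B5H16G8B


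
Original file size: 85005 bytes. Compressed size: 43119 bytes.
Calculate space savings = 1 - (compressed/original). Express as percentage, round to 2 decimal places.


ratio = compressed/original = 43119/85005 = 0.507253
savings = 1 - ratio = 1 - 0.507253 = 0.492747
as a percentage: 0.492747 * 100 = 49.27%

Space savings = 1 - 43119/85005 = 49.27%


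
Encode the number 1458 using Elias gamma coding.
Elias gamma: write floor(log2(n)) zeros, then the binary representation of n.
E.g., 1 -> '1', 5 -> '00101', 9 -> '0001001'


num_bits = floor(log2(1458)) + 1 = 11
leading_zeros = num_bits - 1 = 10
binary(1458) = 10110110010

Elias gamma(1458) = '0000000000' + '10110110010' = 000000000010110110010 (21 bits)


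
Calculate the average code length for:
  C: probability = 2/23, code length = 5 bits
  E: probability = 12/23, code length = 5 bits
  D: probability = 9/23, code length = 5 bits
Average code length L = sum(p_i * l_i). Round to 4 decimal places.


Weighted contributions p_i * l_i:
  C: (2/23) * 5 = 10/23
  E: (12/23) * 5 = 60/23
  D: (9/23) * 5 = 45/23
Sum = (10 + 60 + 45)/23 = 115/23

L = 115/23 = 5.0000 bits/symbol


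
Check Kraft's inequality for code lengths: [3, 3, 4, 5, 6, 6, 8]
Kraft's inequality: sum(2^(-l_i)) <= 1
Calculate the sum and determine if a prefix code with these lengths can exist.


Sum = 2^(-3) + 2^(-3) + 2^(-4) + 2^(-5) + 2^(-6) + 2^(-6) + 2^(-8)
    = 0.125 + 0.125 + 0.0625 + 0.03125 + 0.015625 + 0.015625 + 0.00390625
    = 97/256 = 0.37890625
Since 0.37890625 <= 1, Kraft's inequality IS satisfied.
A prefix code with these lengths CAN exist.

Kraft sum = 0.37890625. Satisfied.


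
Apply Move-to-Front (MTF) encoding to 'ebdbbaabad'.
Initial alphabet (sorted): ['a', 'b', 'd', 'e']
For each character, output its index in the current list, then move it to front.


MTF encoding:
'e': index 3 in ['a', 'b', 'd', 'e'] -> ['e', 'a', 'b', 'd']
'b': index 2 in ['e', 'a', 'b', 'd'] -> ['b', 'e', 'a', 'd']
'd': index 3 in ['b', 'e', 'a', 'd'] -> ['d', 'b', 'e', 'a']
'b': index 1 in ['d', 'b', 'e', 'a'] -> ['b', 'd', 'e', 'a']
'b': index 0 in ['b', 'd', 'e', 'a'] -> ['b', 'd', 'e', 'a']
'a': index 3 in ['b', 'd', 'e', 'a'] -> ['a', 'b', 'd', 'e']
'a': index 0 in ['a', 'b', 'd', 'e'] -> ['a', 'b', 'd', 'e']
'b': index 1 in ['a', 'b', 'd', 'e'] -> ['b', 'a', 'd', 'e']
'a': index 1 in ['b', 'a', 'd', 'e'] -> ['a', 'b', 'd', 'e']
'd': index 2 in ['a', 'b', 'd', 'e'] -> ['d', 'a', 'b', 'e']


Output: [3, 2, 3, 1, 0, 3, 0, 1, 1, 2]


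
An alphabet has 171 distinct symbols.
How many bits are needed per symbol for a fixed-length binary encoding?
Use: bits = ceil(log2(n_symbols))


log2(171) = 7.4179
Bracket: 2^7 = 128 < 171 <= 2^8 = 256
So ceil(log2(171)) = 8

bits = ceil(log2(171)) = ceil(7.4179) = 8 bits


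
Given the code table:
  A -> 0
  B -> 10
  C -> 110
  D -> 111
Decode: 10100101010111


Decoding:
10 -> B
10 -> B
0 -> A
10 -> B
10 -> B
10 -> B
111 -> D


Result: BBABBBD


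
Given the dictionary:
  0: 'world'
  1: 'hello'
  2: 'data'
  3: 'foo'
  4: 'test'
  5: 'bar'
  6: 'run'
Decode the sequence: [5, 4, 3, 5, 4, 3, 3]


Look up each index in the dictionary:
  5 -> 'bar'
  4 -> 'test'
  3 -> 'foo'
  5 -> 'bar'
  4 -> 'test'
  3 -> 'foo'
  3 -> 'foo'

Decoded: "bar test foo bar test foo foo"


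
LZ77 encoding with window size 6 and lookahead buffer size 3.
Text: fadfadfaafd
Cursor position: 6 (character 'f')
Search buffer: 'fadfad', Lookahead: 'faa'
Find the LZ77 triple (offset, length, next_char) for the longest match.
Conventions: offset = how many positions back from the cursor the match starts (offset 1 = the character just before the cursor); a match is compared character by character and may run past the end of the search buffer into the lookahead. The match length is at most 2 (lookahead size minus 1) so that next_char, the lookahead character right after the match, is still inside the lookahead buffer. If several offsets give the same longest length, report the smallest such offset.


Try each offset into the search buffer:
  offset=1 (pos 5, char 'd'): match length 0
  offset=2 (pos 4, char 'a'): match length 0
  offset=3 (pos 3, char 'f'): match length 2
  offset=4 (pos 2, char 'd'): match length 0
  offset=5 (pos 1, char 'a'): match length 0
  offset=6 (pos 0, char 'f'): match length 2
Longest match has length 2, found at offsets 3, 6; take the smallest, offset 3.
next_char = character at position 6 + 2 = 8 -> 'a'

Best match: offset=3, length=2 (matching 'fa' starting at position 3)
LZ77 triple: (3, 2, 'a')


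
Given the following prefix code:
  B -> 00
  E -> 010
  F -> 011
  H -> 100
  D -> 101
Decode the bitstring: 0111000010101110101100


Decoding step by step:
Bits 011 -> F
Bits 100 -> H
Bits 00 -> B
Bits 101 -> D
Bits 011 -> F
Bits 101 -> D
Bits 011 -> F
Bits 00 -> B


Decoded message: FHBDFDFB


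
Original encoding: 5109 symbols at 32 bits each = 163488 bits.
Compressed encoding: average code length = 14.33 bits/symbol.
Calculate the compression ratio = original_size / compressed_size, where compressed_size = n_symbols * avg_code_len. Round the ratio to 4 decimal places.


original_size = n_symbols * orig_bits = 5109 * 32 = 163488 bits
compressed_size = n_symbols * avg_code_len = 5109 * 14.33 = 73211.97 bits
ratio = original_size / compressed_size = 163488 / 73211.97 = 2.2331

Compression ratio = 2.2331


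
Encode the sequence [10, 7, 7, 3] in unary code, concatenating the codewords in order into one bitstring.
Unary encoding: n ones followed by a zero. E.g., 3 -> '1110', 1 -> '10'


Encode each number as n ones followed by a terminating 0:
  10 -> 11111111110 (11 bits)
  7 -> 11111110 (8 bits)
  7 -> 11111110 (8 bits)
  3 -> 1110 (4 bits)
Total length = 11 + 8 + 8 + 4 = 31 bits.

Unary([10, 7, 7, 3]) = 1111111111011111110111111101110 (31 bits)


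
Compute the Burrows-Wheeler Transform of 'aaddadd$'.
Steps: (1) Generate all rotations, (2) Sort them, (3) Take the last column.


Rotations (sorted):
  0: $aaddadd -> last char: d
  1: aaddadd$ -> last char: $
  2: add$aadd -> last char: d
  3: addadd$a -> last char: a
  4: d$aaddad -> last char: d
  5: dadd$aad -> last char: d
  6: dd$aadda -> last char: a
  7: ddadd$aa -> last char: a


BWT = d$daddaa


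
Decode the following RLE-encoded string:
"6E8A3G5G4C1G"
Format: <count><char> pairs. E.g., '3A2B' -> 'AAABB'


Expanding each <count><char> pair:
  6E -> 'EEEEEE'
  8A -> 'AAAAAAAA'
  3G -> 'GGG'
  5G -> 'GGGGG'
  4C -> 'CCCC'
  1G -> 'G'

Decoded = EEEEEEAAAAAAAAGGGGGGGGCCCCG


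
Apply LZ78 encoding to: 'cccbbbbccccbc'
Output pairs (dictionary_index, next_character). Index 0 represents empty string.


LZ78 encoding steps:
Dictionary: {0: ''}
Step 1: w='' (idx 0), next='c' -> output (0, 'c'), add 'c' as idx 1
Step 2: w='c' (idx 1), next='c' -> output (1, 'c'), add 'cc' as idx 2
Step 3: w='' (idx 0), next='b' -> output (0, 'b'), add 'b' as idx 3
Step 4: w='b' (idx 3), next='b' -> output (3, 'b'), add 'bb' as idx 4
Step 5: w='b' (idx 3), next='c' -> output (3, 'c'), add 'bc' as idx 5
Step 6: w='cc' (idx 2), next='c' -> output (2, 'c'), add 'ccc' as idx 6
Step 7: w='bc' (idx 5), end of input -> output (5, '')


Encoded: [(0, 'c'), (1, 'c'), (0, 'b'), (3, 'b'), (3, 'c'), (2, 'c'), (5, '')]


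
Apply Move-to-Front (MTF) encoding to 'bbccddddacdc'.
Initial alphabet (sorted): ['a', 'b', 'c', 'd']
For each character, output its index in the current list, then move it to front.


MTF encoding:
'b': index 1 in ['a', 'b', 'c', 'd'] -> ['b', 'a', 'c', 'd']
'b': index 0 in ['b', 'a', 'c', 'd'] -> ['b', 'a', 'c', 'd']
'c': index 2 in ['b', 'a', 'c', 'd'] -> ['c', 'b', 'a', 'd']
'c': index 0 in ['c', 'b', 'a', 'd'] -> ['c', 'b', 'a', 'd']
'd': index 3 in ['c', 'b', 'a', 'd'] -> ['d', 'c', 'b', 'a']
'd': index 0 in ['d', 'c', 'b', 'a'] -> ['d', 'c', 'b', 'a']
'd': index 0 in ['d', 'c', 'b', 'a'] -> ['d', 'c', 'b', 'a']
'd': index 0 in ['d', 'c', 'b', 'a'] -> ['d', 'c', 'b', 'a']
'a': index 3 in ['d', 'c', 'b', 'a'] -> ['a', 'd', 'c', 'b']
'c': index 2 in ['a', 'd', 'c', 'b'] -> ['c', 'a', 'd', 'b']
'd': index 2 in ['c', 'a', 'd', 'b'] -> ['d', 'c', 'a', 'b']
'c': index 1 in ['d', 'c', 'a', 'b'] -> ['c', 'd', 'a', 'b']


Output: [1, 0, 2, 0, 3, 0, 0, 0, 3, 2, 2, 1]


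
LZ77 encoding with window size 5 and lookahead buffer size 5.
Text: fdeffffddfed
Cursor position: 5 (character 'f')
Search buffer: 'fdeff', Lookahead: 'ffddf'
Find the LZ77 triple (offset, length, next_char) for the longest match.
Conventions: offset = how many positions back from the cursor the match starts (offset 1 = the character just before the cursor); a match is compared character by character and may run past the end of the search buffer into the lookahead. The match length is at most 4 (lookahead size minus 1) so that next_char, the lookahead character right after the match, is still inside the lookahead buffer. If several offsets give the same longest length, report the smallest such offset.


Try each offset into the search buffer:
  offset=1 (pos 4, char 'f'): match length 2
  offset=2 (pos 3, char 'f'): match length 2
  offset=3 (pos 2, char 'e'): match length 0
  offset=4 (pos 1, char 'd'): match length 0
  offset=5 (pos 0, char 'f'): match length 1
Longest match has length 2, found at offsets 1, 2; take the smallest, offset 1.
next_char = character at position 5 + 2 = 7 -> 'd'

Best match: offset=1, length=2 (matching 'ff' starting at position 4)
LZ77 triple: (1, 2, 'd')


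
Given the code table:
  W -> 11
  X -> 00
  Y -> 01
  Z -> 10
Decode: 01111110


Decoding:
01 -> Y
11 -> W
11 -> W
10 -> Z


Result: YWWZ


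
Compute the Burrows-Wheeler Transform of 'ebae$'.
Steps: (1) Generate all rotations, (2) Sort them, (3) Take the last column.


Rotations (sorted):
  0: $ebae -> last char: e
  1: ae$eb -> last char: b
  2: bae$e -> last char: e
  3: e$eba -> last char: a
  4: ebae$ -> last char: $


BWT = ebea$


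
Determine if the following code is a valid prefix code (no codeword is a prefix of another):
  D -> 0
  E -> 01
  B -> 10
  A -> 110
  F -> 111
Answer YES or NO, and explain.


Checking each pair (does one codeword prefix another?):
  D='0' vs E='01': prefix -- VIOLATION

NO -- this is NOT a valid prefix code. D (0) is a prefix of E (01).


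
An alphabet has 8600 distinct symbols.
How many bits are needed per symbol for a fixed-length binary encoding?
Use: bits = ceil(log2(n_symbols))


log2(8600) = 13.0701
Bracket: 2^13 = 8192 < 8600 <= 2^14 = 16384
So ceil(log2(8600)) = 14

bits = ceil(log2(8600)) = ceil(13.0701) = 14 bits


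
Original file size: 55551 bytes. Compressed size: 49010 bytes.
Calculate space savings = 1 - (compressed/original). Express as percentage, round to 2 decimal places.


ratio = compressed/original = 49010/55551 = 0.882252
savings = 1 - ratio = 1 - 0.882252 = 0.117748
as a percentage: 0.117748 * 100 = 11.77%

Space savings = 1 - 49010/55551 = 11.77%


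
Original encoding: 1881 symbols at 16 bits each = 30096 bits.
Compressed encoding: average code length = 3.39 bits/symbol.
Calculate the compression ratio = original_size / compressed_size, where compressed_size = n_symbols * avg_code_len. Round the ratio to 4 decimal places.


original_size = n_symbols * orig_bits = 1881 * 16 = 30096 bits
compressed_size = n_symbols * avg_code_len = 1881 * 3.39 = 6376.59 bits
ratio = original_size / compressed_size = 30096 / 6376.59 = 4.7198

Compression ratio = 4.7198


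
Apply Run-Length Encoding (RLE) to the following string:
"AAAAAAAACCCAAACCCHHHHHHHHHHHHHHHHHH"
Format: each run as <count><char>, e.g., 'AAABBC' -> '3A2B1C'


Scanning runs left to right:
  i=0: run of 'A' x 8 -> '8A'
  i=8: run of 'C' x 3 -> '3C'
  i=11: run of 'A' x 3 -> '3A'
  i=14: run of 'C' x 3 -> '3C'
  i=17: run of 'H' x 18 -> '18H'

RLE = 8A3C3A3C18H


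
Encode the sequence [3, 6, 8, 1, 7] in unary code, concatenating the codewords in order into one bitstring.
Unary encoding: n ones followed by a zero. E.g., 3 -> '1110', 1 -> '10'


Encode each number as n ones followed by a terminating 0:
  3 -> 1110 (4 bits)
  6 -> 1111110 (7 bits)
  8 -> 111111110 (9 bits)
  1 -> 10 (2 bits)
  7 -> 11111110 (8 bits)
Total length = 4 + 7 + 9 + 2 + 8 = 30 bits.

Unary([3, 6, 8, 1, 7]) = 111011111101111111101011111110 (30 bits)


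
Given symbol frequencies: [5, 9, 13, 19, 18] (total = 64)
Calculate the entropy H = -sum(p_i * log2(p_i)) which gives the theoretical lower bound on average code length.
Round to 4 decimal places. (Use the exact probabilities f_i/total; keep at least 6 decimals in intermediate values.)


Per-symbol terms -p_i * log2(p_i) with p_i = f_i/64:
  p = 5/64 = 0.078125: log2(p) = -3.678072, -p*log2(p) = 0.287349
  p = 9/64 = 0.140625: log2(p) = -2.830075, -p*log2(p) = 0.397979
  p = 13/64 = 0.203125: log2(p) = -2.299560, -p*log2(p) = 0.467098
  p = 19/64 = 0.296875: log2(p) = -1.752072, -p*log2(p) = 0.520147
  p = 18/64 = 0.281250: log2(p) = -1.830075, -p*log2(p) = 0.514709
H = 0.287349 + 0.397979 + 0.467098 + 0.520147 + 0.514709 = 2.187282

H = 2.1873 bits/symbol


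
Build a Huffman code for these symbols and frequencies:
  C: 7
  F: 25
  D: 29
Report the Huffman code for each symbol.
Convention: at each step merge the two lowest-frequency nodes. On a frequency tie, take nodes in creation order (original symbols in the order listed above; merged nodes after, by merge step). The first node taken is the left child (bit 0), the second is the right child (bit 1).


Huffman tree construction:
Step 1: Merge C(7) + F(25) = 32
Step 2: Merge D(29) + (C+F)(32) = 61
Read each symbol's code off the tree from the root (left child = 0, right child = 1).

Codes:
  C: 10 (length 2)
  F: 11 (length 2)
  D: 0 (length 1)
Average code length: 93/61 = 1.5246 bits/symbol


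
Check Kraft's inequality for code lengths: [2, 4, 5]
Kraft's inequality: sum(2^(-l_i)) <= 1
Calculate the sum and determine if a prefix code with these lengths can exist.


Sum = 2^(-2) + 2^(-4) + 2^(-5)
    = 0.25 + 0.0625 + 0.03125
    = 11/32 = 0.34375
Since 0.34375 <= 1, Kraft's inequality IS satisfied.
A prefix code with these lengths CAN exist.

Kraft sum = 0.34375. Satisfied.


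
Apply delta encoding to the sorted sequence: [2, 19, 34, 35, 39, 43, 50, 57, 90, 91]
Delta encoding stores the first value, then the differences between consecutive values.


First value: 2
Deltas:
  19 - 2 = 17
  34 - 19 = 15
  35 - 34 = 1
  39 - 35 = 4
  43 - 39 = 4
  50 - 43 = 7
  57 - 50 = 7
  90 - 57 = 33
  91 - 90 = 1


Delta encoded: [2, 17, 15, 1, 4, 4, 7, 7, 33, 1]


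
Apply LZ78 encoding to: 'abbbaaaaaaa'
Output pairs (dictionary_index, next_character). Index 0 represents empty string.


LZ78 encoding steps:
Dictionary: {0: ''}
Step 1: w='' (idx 0), next='a' -> output (0, 'a'), add 'a' as idx 1
Step 2: w='' (idx 0), next='b' -> output (0, 'b'), add 'b' as idx 2
Step 3: w='b' (idx 2), next='b' -> output (2, 'b'), add 'bb' as idx 3
Step 4: w='a' (idx 1), next='a' -> output (1, 'a'), add 'aa' as idx 4
Step 5: w='aa' (idx 4), next='a' -> output (4, 'a'), add 'aaa' as idx 5
Step 6: w='aa' (idx 4), end of input -> output (4, '')


Encoded: [(0, 'a'), (0, 'b'), (2, 'b'), (1, 'a'), (4, 'a'), (4, '')]


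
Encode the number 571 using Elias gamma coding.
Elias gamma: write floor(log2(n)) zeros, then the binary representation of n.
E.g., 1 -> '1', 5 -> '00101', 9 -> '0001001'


num_bits = floor(log2(571)) + 1 = 10
leading_zeros = num_bits - 1 = 9
binary(571) = 1000111011

Elias gamma(571) = '000000000' + '1000111011' = 0000000001000111011 (19 bits)


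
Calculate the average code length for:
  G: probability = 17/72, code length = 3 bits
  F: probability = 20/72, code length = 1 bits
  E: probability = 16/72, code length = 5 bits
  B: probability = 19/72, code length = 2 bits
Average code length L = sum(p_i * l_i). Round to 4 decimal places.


Weighted contributions p_i * l_i:
  G: (17/72) * 3 = 51/72
  F: (20/72) * 1 = 20/72
  E: (16/72) * 5 = 80/72
  B: (19/72) * 2 = 38/72
Sum = (51 + 20 + 80 + 38)/72 = 189/72

L = 189/72 = 2.6250 bits/symbol


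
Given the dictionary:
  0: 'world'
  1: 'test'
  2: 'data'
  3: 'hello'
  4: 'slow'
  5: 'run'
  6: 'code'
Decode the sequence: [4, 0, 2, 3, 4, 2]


Look up each index in the dictionary:
  4 -> 'slow'
  0 -> 'world'
  2 -> 'data'
  3 -> 'hello'
  4 -> 'slow'
  2 -> 'data'

Decoded: "slow world data hello slow data"


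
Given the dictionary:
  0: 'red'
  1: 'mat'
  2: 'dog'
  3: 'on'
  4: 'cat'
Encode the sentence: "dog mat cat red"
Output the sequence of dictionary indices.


Look up each word in the dictionary:
  'dog' -> 2
  'mat' -> 1
  'cat' -> 4
  'red' -> 0

Encoded: [2, 1, 4, 0]


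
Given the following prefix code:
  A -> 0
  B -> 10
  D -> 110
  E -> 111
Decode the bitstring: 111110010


Decoding step by step:
Bits 111 -> E
Bits 110 -> D
Bits 0 -> A
Bits 10 -> B


Decoded message: EDAB


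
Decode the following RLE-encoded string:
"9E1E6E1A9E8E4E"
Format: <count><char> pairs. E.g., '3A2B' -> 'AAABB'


Expanding each <count><char> pair:
  9E -> 'EEEEEEEEE'
  1E -> 'E'
  6E -> 'EEEEEE'
  1A -> 'A'
  9E -> 'EEEEEEEEE'
  8E -> 'EEEEEEEE'
  4E -> 'EEEE'

Decoded = EEEEEEEEEEEEEEEEAEEEEEEEEEEEEEEEEEEEEE


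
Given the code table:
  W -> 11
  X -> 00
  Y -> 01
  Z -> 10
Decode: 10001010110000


Decoding:
10 -> Z
00 -> X
10 -> Z
10 -> Z
11 -> W
00 -> X
00 -> X


Result: ZXZZWXX


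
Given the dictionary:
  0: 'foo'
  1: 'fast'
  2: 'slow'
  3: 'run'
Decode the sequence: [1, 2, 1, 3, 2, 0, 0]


Look up each index in the dictionary:
  1 -> 'fast'
  2 -> 'slow'
  1 -> 'fast'
  3 -> 'run'
  2 -> 'slow'
  0 -> 'foo'
  0 -> 'foo'

Decoded: "fast slow fast run slow foo foo"


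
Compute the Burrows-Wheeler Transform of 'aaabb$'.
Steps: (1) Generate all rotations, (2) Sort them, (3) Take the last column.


Rotations (sorted):
  0: $aaabb -> last char: b
  1: aaabb$ -> last char: $
  2: aabb$a -> last char: a
  3: abb$aa -> last char: a
  4: b$aaab -> last char: b
  5: bb$aaa -> last char: a


BWT = b$aaba


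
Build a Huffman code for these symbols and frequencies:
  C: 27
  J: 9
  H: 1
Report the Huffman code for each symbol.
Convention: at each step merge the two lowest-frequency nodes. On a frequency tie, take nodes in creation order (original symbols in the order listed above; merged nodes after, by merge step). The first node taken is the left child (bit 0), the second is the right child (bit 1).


Huffman tree construction:
Step 1: Merge H(1) + J(9) = 10
Step 2: Merge (H+J)(10) + C(27) = 37
Read each symbol's code off the tree from the root (left child = 0, right child = 1).

Codes:
  C: 1 (length 1)
  J: 01 (length 2)
  H: 00 (length 2)
Average code length: 47/37 = 1.2703 bits/symbol


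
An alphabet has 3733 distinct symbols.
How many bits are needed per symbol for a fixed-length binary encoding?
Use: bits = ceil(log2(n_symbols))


log2(3733) = 11.8661
Bracket: 2^11 = 2048 < 3733 <= 2^12 = 4096
So ceil(log2(3733)) = 12

bits = ceil(log2(3733)) = ceil(11.8661) = 12 bits


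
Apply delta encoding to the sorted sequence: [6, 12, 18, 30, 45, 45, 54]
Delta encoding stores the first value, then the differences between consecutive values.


First value: 6
Deltas:
  12 - 6 = 6
  18 - 12 = 6
  30 - 18 = 12
  45 - 30 = 15
  45 - 45 = 0
  54 - 45 = 9


Delta encoded: [6, 6, 6, 12, 15, 0, 9]


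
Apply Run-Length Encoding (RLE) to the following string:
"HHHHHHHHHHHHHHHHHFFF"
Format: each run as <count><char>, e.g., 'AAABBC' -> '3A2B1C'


Scanning runs left to right:
  i=0: run of 'H' x 17 -> '17H'
  i=17: run of 'F' x 3 -> '3F'

RLE = 17H3F


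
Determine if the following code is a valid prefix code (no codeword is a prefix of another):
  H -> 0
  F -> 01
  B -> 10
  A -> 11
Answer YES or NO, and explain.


Checking each pair (does one codeword prefix another?):
  H='0' vs F='01': prefix -- VIOLATION

NO -- this is NOT a valid prefix code. H (0) is a prefix of F (01).


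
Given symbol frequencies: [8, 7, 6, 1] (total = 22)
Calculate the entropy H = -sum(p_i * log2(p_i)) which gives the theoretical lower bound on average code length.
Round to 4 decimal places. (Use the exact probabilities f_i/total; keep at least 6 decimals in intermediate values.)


Per-symbol terms -p_i * log2(p_i) with p_i = f_i/22:
  p = 8/22 = 0.363636: log2(p) = -1.459432, -p*log2(p) = 0.530702
  p = 7/22 = 0.318182: log2(p) = -1.652077, -p*log2(p) = 0.525661
  p = 6/22 = 0.272727: log2(p) = -1.874469, -p*log2(p) = 0.511219
  p = 1/22 = 0.045455: log2(p) = -4.459432, -p*log2(p) = 0.202701
H = 0.530702 + 0.525661 + 0.511219 + 0.202701 = 1.770283

H = 1.7703 bits/symbol


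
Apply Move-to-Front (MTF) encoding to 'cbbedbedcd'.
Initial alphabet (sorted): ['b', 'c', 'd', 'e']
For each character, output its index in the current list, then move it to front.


MTF encoding:
'c': index 1 in ['b', 'c', 'd', 'e'] -> ['c', 'b', 'd', 'e']
'b': index 1 in ['c', 'b', 'd', 'e'] -> ['b', 'c', 'd', 'e']
'b': index 0 in ['b', 'c', 'd', 'e'] -> ['b', 'c', 'd', 'e']
'e': index 3 in ['b', 'c', 'd', 'e'] -> ['e', 'b', 'c', 'd']
'd': index 3 in ['e', 'b', 'c', 'd'] -> ['d', 'e', 'b', 'c']
'b': index 2 in ['d', 'e', 'b', 'c'] -> ['b', 'd', 'e', 'c']
'e': index 2 in ['b', 'd', 'e', 'c'] -> ['e', 'b', 'd', 'c']
'd': index 2 in ['e', 'b', 'd', 'c'] -> ['d', 'e', 'b', 'c']
'c': index 3 in ['d', 'e', 'b', 'c'] -> ['c', 'd', 'e', 'b']
'd': index 1 in ['c', 'd', 'e', 'b'] -> ['d', 'c', 'e', 'b']


Output: [1, 1, 0, 3, 3, 2, 2, 2, 3, 1]


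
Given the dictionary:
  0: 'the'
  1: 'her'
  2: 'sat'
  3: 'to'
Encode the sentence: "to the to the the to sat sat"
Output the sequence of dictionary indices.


Look up each word in the dictionary:
  'to' -> 3
  'the' -> 0
  'to' -> 3
  'the' -> 0
  'the' -> 0
  'to' -> 3
  'sat' -> 2
  'sat' -> 2

Encoded: [3, 0, 3, 0, 0, 3, 2, 2]


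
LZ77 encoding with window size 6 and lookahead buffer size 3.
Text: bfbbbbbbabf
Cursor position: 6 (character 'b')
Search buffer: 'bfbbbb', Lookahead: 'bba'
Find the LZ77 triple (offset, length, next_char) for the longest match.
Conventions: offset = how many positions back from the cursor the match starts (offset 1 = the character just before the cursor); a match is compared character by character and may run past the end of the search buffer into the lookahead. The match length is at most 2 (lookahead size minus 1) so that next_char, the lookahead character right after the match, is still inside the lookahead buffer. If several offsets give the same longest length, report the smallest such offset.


Try each offset into the search buffer:
  offset=1 (pos 5, char 'b'): match length 2
  offset=2 (pos 4, char 'b'): match length 2
  offset=3 (pos 3, char 'b'): match length 2
  offset=4 (pos 2, char 'b'): match length 2
  offset=5 (pos 1, char 'f'): match length 0
  offset=6 (pos 0, char 'b'): match length 1
Longest match has length 2, found at offsets 1, 2, 3, 4; take the smallest, offset 1.
next_char = character at position 6 + 2 = 8 -> 'a'

Best match: offset=1, length=2 (matching 'bb' starting at position 5)
LZ77 triple: (1, 2, 'a')


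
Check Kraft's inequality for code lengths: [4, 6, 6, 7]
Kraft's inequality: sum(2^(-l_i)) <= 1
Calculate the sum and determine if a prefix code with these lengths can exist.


Sum = 2^(-4) + 2^(-6) + 2^(-6) + 2^(-7)
    = 0.0625 + 0.015625 + 0.015625 + 0.0078125
    = 13/128 = 0.1015625
Since 0.1015625 <= 1, Kraft's inequality IS satisfied.
A prefix code with these lengths CAN exist.

Kraft sum = 0.1015625. Satisfied.


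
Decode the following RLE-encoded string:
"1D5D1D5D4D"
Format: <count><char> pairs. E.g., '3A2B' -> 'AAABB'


Expanding each <count><char> pair:
  1D -> 'D'
  5D -> 'DDDDD'
  1D -> 'D'
  5D -> 'DDDDD'
  4D -> 'DDDD'

Decoded = DDDDDDDDDDDDDDDD


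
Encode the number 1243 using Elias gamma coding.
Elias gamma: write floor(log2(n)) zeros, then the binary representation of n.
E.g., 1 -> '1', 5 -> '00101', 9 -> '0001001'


num_bits = floor(log2(1243)) + 1 = 11
leading_zeros = num_bits - 1 = 10
binary(1243) = 10011011011

Elias gamma(1243) = '0000000000' + '10011011011' = 000000000010011011011 (21 bits)


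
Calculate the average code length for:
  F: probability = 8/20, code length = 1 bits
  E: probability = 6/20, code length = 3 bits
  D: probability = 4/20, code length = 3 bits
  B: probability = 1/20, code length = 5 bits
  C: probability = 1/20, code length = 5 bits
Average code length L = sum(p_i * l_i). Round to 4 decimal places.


Weighted contributions p_i * l_i:
  F: (8/20) * 1 = 8/20
  E: (6/20) * 3 = 18/20
  D: (4/20) * 3 = 12/20
  B: (1/20) * 5 = 5/20
  C: (1/20) * 5 = 5/20
Sum = (8 + 18 + 12 + 5 + 5)/20 = 48/20

L = 48/20 = 2.4000 bits/symbol


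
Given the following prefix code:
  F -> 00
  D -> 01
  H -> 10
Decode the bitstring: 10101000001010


Decoding step by step:
Bits 10 -> H
Bits 10 -> H
Bits 10 -> H
Bits 00 -> F
Bits 00 -> F
Bits 10 -> H
Bits 10 -> H


Decoded message: HHHFFHH


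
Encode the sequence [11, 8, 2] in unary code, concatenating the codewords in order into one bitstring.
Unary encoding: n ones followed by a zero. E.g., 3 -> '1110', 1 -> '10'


Encode each number as n ones followed by a terminating 0:
  11 -> 111111111110 (12 bits)
  8 -> 111111110 (9 bits)
  2 -> 110 (3 bits)
Total length = 12 + 9 + 3 = 24 bits.

Unary([11, 8, 2]) = 111111111110111111110110 (24 bits)


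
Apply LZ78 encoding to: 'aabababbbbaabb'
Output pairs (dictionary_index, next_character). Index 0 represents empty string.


LZ78 encoding steps:
Dictionary: {0: ''}
Step 1: w='' (idx 0), next='a' -> output (0, 'a'), add 'a' as idx 1
Step 2: w='a' (idx 1), next='b' -> output (1, 'b'), add 'ab' as idx 2
Step 3: w='ab' (idx 2), next='a' -> output (2, 'a'), add 'aba' as idx 3
Step 4: w='' (idx 0), next='b' -> output (0, 'b'), add 'b' as idx 4
Step 5: w='b' (idx 4), next='b' -> output (4, 'b'), add 'bb' as idx 5
Step 6: w='b' (idx 4), next='a' -> output (4, 'a'), add 'ba' as idx 6
Step 7: w='ab' (idx 2), next='b' -> output (2, 'b'), add 'abb' as idx 7


Encoded: [(0, 'a'), (1, 'b'), (2, 'a'), (0, 'b'), (4, 'b'), (4, 'a'), (2, 'b')]


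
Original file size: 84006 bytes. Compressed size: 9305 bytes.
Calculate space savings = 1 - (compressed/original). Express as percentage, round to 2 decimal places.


ratio = compressed/original = 9305/84006 = 0.110766
savings = 1 - ratio = 1 - 0.110766 = 0.889234
as a percentage: 0.889234 * 100 = 88.92%

Space savings = 1 - 9305/84006 = 88.92%


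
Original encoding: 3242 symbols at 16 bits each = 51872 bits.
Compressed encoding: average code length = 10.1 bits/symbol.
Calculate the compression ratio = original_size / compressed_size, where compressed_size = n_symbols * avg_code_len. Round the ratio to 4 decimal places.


original_size = n_symbols * orig_bits = 3242 * 16 = 51872 bits
compressed_size = n_symbols * avg_code_len = 3242 * 10.1 = 32744.2 bits
ratio = original_size / compressed_size = 51872 / 32744.2 = 1.5842

Compression ratio = 1.5842
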